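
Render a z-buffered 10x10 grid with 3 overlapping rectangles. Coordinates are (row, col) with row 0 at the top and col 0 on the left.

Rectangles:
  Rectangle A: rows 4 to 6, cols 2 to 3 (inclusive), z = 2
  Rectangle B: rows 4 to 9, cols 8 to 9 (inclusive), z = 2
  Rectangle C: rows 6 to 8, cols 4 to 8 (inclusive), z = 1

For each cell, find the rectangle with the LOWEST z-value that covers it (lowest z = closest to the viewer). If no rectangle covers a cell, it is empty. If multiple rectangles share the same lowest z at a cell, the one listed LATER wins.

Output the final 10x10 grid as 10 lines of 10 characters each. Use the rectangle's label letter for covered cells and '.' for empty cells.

..........
..........
..........
..........
..AA....BB
..AA....BB
..AACCCCCB
....CCCCCB
....CCCCCB
........BB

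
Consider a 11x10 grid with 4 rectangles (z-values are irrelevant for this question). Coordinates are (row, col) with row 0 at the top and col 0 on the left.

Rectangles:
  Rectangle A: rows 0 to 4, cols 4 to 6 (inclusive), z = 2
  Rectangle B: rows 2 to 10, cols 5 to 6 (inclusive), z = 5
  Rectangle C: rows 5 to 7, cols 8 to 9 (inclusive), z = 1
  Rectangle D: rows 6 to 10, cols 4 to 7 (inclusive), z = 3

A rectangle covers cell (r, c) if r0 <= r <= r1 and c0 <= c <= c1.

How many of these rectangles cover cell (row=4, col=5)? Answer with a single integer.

Check cell (4,5):
  A: rows 0-4 cols 4-6 -> covers
  B: rows 2-10 cols 5-6 -> covers
  C: rows 5-7 cols 8-9 -> outside (row miss)
  D: rows 6-10 cols 4-7 -> outside (row miss)
Count covering = 2

Answer: 2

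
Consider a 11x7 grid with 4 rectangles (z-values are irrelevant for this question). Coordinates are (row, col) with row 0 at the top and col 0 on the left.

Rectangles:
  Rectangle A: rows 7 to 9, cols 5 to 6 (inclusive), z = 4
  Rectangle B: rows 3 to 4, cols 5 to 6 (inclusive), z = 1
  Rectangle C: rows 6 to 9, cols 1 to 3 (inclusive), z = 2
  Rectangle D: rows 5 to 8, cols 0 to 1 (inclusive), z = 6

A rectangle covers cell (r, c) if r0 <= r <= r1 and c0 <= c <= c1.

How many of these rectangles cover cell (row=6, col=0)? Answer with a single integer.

Check cell (6,0):
  A: rows 7-9 cols 5-6 -> outside (row miss)
  B: rows 3-4 cols 5-6 -> outside (row miss)
  C: rows 6-9 cols 1-3 -> outside (col miss)
  D: rows 5-8 cols 0-1 -> covers
Count covering = 1

Answer: 1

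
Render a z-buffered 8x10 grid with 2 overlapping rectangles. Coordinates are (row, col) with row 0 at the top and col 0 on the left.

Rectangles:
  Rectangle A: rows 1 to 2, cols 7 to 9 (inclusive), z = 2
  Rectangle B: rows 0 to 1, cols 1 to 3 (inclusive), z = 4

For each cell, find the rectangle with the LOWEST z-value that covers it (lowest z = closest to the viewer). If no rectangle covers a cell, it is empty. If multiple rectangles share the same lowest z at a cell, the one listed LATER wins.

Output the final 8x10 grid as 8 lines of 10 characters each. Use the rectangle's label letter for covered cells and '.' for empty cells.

.BBB......
.BBB...AAA
.......AAA
..........
..........
..........
..........
..........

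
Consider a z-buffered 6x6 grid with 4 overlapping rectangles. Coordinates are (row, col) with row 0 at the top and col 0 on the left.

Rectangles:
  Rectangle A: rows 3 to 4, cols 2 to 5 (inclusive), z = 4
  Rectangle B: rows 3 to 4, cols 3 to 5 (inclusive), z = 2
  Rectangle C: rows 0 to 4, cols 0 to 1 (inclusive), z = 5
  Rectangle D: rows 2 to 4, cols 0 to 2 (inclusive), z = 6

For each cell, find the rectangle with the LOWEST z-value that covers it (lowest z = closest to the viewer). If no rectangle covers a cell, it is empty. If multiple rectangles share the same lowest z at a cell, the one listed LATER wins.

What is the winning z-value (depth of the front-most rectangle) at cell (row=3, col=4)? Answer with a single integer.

Answer: 2

Derivation:
Check cell (3,4):
  A: rows 3-4 cols 2-5 z=4 -> covers; best now A (z=4)
  B: rows 3-4 cols 3-5 z=2 -> covers; best now B (z=2)
  C: rows 0-4 cols 0-1 -> outside (col miss)
  D: rows 2-4 cols 0-2 -> outside (col miss)
Winner: B at z=2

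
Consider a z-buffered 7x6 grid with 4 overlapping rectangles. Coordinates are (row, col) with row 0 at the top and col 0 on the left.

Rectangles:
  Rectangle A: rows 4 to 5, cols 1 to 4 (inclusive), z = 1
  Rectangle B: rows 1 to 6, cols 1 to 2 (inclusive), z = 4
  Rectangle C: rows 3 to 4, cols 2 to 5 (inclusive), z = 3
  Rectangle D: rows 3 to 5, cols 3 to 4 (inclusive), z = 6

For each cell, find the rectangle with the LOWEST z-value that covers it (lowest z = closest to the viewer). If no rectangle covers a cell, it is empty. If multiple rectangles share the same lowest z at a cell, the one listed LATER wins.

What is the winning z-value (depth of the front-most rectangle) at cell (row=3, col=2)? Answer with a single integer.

Check cell (3,2):
  A: rows 4-5 cols 1-4 -> outside (row miss)
  B: rows 1-6 cols 1-2 z=4 -> covers; best now B (z=4)
  C: rows 3-4 cols 2-5 z=3 -> covers; best now C (z=3)
  D: rows 3-5 cols 3-4 -> outside (col miss)
Winner: C at z=3

Answer: 3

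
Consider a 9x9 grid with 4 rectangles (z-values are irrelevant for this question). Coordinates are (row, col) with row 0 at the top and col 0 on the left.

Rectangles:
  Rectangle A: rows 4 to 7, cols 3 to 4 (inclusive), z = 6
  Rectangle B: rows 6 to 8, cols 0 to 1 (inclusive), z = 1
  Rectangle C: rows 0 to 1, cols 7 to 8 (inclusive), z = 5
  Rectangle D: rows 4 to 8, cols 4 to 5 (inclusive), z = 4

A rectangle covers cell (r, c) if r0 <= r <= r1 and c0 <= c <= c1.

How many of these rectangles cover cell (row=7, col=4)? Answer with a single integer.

Answer: 2

Derivation:
Check cell (7,4):
  A: rows 4-7 cols 3-4 -> covers
  B: rows 6-8 cols 0-1 -> outside (col miss)
  C: rows 0-1 cols 7-8 -> outside (row miss)
  D: rows 4-8 cols 4-5 -> covers
Count covering = 2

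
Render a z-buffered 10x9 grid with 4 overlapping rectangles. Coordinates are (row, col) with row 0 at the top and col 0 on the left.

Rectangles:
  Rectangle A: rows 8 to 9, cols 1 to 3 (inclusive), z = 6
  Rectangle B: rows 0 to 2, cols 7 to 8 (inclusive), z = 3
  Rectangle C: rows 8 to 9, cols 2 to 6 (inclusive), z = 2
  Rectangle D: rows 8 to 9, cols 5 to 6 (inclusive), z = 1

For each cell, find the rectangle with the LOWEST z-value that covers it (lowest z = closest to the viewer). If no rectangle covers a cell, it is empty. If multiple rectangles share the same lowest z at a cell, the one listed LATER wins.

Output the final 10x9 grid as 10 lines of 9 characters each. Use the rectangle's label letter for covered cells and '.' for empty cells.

.......BB
.......BB
.......BB
.........
.........
.........
.........
.........
.ACCCDD..
.ACCCDD..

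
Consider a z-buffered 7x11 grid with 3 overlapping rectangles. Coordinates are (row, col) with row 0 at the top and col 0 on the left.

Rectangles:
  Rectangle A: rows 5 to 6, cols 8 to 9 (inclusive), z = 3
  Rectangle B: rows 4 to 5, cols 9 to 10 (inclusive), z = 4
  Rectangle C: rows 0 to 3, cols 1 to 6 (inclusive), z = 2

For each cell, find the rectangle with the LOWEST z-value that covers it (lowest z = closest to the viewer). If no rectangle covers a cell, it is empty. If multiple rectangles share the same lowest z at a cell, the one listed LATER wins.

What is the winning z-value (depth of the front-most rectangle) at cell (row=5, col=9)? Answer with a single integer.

Answer: 3

Derivation:
Check cell (5,9):
  A: rows 5-6 cols 8-9 z=3 -> covers; best now A (z=3)
  B: rows 4-5 cols 9-10 z=4 -> covers; best now A (z=3)
  C: rows 0-3 cols 1-6 -> outside (row miss)
Winner: A at z=3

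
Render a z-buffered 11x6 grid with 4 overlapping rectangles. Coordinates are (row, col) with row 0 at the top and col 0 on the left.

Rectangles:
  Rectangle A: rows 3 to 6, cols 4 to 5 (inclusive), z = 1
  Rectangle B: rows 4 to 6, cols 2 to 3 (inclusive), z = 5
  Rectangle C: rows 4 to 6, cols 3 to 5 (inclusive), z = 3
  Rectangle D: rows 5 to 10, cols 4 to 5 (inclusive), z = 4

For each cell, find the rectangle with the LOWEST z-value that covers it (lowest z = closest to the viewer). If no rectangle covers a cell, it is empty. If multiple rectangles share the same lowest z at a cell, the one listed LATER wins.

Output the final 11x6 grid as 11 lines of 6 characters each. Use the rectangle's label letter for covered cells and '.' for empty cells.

......
......
......
....AA
..BCAA
..BCAA
..BCAA
....DD
....DD
....DD
....DD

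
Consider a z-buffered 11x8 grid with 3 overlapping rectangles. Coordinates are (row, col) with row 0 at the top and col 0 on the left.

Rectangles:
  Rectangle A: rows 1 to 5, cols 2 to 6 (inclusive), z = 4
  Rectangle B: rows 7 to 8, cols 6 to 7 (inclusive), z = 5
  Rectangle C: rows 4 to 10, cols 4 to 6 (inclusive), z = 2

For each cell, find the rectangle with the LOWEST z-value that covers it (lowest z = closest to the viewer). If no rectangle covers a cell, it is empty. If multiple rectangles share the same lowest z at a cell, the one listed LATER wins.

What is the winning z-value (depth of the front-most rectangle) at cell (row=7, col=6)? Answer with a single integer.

Answer: 2

Derivation:
Check cell (7,6):
  A: rows 1-5 cols 2-6 -> outside (row miss)
  B: rows 7-8 cols 6-7 z=5 -> covers; best now B (z=5)
  C: rows 4-10 cols 4-6 z=2 -> covers; best now C (z=2)
Winner: C at z=2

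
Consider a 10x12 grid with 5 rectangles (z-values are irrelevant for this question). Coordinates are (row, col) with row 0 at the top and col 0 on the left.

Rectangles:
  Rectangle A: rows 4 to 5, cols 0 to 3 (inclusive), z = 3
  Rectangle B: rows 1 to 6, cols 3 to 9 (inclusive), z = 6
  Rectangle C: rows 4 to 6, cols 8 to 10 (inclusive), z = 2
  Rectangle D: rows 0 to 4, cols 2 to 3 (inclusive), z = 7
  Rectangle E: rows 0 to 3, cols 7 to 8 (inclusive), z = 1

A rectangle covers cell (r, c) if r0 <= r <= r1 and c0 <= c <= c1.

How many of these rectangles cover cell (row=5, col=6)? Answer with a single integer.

Check cell (5,6):
  A: rows 4-5 cols 0-3 -> outside (col miss)
  B: rows 1-6 cols 3-9 -> covers
  C: rows 4-6 cols 8-10 -> outside (col miss)
  D: rows 0-4 cols 2-3 -> outside (row miss)
  E: rows 0-3 cols 7-8 -> outside (row miss)
Count covering = 1

Answer: 1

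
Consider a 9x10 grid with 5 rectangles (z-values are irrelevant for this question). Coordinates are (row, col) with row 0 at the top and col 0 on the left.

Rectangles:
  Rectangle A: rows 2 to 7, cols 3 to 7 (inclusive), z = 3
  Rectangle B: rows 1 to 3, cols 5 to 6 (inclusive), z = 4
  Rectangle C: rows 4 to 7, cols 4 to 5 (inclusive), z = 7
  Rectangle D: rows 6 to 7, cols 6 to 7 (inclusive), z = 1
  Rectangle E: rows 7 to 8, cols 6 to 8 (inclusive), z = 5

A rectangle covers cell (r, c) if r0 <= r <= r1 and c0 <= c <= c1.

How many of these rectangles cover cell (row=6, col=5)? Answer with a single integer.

Check cell (6,5):
  A: rows 2-7 cols 3-7 -> covers
  B: rows 1-3 cols 5-6 -> outside (row miss)
  C: rows 4-7 cols 4-5 -> covers
  D: rows 6-7 cols 6-7 -> outside (col miss)
  E: rows 7-8 cols 6-8 -> outside (row miss)
Count covering = 2

Answer: 2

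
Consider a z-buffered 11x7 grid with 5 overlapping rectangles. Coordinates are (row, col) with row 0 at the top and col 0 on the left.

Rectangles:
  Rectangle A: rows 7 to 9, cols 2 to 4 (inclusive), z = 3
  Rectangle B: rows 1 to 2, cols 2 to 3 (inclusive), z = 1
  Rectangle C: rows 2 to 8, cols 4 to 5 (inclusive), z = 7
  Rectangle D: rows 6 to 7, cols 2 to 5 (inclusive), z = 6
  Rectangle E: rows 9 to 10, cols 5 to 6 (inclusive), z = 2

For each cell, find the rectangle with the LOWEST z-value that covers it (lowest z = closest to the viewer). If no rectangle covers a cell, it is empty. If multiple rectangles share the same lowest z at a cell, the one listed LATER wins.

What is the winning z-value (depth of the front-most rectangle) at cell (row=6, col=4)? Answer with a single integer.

Answer: 6

Derivation:
Check cell (6,4):
  A: rows 7-9 cols 2-4 -> outside (row miss)
  B: rows 1-2 cols 2-3 -> outside (row miss)
  C: rows 2-8 cols 4-5 z=7 -> covers; best now C (z=7)
  D: rows 6-7 cols 2-5 z=6 -> covers; best now D (z=6)
  E: rows 9-10 cols 5-6 -> outside (row miss)
Winner: D at z=6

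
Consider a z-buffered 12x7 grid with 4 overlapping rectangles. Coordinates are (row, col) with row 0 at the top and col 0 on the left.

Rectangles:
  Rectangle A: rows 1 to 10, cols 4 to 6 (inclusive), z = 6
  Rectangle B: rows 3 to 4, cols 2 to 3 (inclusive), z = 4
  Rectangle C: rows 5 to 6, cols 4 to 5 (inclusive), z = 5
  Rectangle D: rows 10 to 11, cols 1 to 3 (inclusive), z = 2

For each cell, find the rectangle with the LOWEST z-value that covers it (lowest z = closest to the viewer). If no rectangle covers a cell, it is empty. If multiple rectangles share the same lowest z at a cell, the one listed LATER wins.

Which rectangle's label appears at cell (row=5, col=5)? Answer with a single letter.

Answer: C

Derivation:
Check cell (5,5):
  A: rows 1-10 cols 4-6 z=6 -> covers; best now A (z=6)
  B: rows 3-4 cols 2-3 -> outside (row miss)
  C: rows 5-6 cols 4-5 z=5 -> covers; best now C (z=5)
  D: rows 10-11 cols 1-3 -> outside (row miss)
Winner: C at z=5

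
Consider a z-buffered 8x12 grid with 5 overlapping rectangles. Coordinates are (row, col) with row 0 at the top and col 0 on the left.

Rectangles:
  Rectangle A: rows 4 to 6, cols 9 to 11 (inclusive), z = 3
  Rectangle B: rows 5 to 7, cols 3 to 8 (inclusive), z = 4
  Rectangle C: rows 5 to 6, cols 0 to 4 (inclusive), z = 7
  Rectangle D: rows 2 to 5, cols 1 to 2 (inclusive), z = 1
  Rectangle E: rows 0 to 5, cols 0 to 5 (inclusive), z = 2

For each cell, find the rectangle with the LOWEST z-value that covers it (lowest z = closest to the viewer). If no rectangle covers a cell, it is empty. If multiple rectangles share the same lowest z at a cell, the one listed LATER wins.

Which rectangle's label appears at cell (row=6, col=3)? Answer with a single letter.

Check cell (6,3):
  A: rows 4-6 cols 9-11 -> outside (col miss)
  B: rows 5-7 cols 3-8 z=4 -> covers; best now B (z=4)
  C: rows 5-6 cols 0-4 z=7 -> covers; best now B (z=4)
  D: rows 2-5 cols 1-2 -> outside (row miss)
  E: rows 0-5 cols 0-5 -> outside (row miss)
Winner: B at z=4

Answer: B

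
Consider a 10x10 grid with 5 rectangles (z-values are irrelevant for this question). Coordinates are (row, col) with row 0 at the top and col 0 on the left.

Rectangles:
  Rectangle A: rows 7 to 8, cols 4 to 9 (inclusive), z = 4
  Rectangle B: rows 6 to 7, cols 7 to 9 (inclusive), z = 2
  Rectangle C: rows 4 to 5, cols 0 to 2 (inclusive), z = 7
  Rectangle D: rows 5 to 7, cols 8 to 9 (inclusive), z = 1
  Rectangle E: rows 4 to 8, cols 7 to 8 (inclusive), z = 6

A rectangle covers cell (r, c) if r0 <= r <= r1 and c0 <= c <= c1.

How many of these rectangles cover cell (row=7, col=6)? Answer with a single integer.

Answer: 1

Derivation:
Check cell (7,6):
  A: rows 7-8 cols 4-9 -> covers
  B: rows 6-7 cols 7-9 -> outside (col miss)
  C: rows 4-5 cols 0-2 -> outside (row miss)
  D: rows 5-7 cols 8-9 -> outside (col miss)
  E: rows 4-8 cols 7-8 -> outside (col miss)
Count covering = 1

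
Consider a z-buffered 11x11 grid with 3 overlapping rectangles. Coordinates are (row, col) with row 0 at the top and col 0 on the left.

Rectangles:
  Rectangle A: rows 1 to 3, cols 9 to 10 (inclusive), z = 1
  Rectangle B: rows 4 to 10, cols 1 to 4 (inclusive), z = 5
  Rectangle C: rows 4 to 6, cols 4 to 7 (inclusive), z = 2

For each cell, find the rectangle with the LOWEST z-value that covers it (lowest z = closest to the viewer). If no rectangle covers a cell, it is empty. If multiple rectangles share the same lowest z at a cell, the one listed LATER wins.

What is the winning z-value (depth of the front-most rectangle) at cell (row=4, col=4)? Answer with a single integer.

Check cell (4,4):
  A: rows 1-3 cols 9-10 -> outside (row miss)
  B: rows 4-10 cols 1-4 z=5 -> covers; best now B (z=5)
  C: rows 4-6 cols 4-7 z=2 -> covers; best now C (z=2)
Winner: C at z=2

Answer: 2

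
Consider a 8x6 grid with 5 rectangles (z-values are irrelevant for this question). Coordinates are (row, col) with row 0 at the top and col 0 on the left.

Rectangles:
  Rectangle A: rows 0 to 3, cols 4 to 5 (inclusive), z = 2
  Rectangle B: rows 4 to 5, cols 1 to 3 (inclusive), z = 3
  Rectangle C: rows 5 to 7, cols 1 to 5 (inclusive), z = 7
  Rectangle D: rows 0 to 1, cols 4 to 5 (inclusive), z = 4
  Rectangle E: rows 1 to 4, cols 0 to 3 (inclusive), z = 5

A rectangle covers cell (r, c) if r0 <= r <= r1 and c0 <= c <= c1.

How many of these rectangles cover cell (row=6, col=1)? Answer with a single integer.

Check cell (6,1):
  A: rows 0-3 cols 4-5 -> outside (row miss)
  B: rows 4-5 cols 1-3 -> outside (row miss)
  C: rows 5-7 cols 1-5 -> covers
  D: rows 0-1 cols 4-5 -> outside (row miss)
  E: rows 1-4 cols 0-3 -> outside (row miss)
Count covering = 1

Answer: 1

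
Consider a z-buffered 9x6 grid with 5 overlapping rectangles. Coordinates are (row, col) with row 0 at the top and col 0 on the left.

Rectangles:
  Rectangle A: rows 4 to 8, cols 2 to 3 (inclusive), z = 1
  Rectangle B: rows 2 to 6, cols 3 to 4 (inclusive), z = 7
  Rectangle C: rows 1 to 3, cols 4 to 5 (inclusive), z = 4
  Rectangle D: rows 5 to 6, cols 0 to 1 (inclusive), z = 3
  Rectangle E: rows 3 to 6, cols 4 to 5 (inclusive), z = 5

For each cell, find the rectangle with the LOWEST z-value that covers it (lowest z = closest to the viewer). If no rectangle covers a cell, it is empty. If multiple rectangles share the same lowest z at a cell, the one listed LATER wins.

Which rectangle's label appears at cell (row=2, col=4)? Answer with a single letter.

Check cell (2,4):
  A: rows 4-8 cols 2-3 -> outside (row miss)
  B: rows 2-6 cols 3-4 z=7 -> covers; best now B (z=7)
  C: rows 1-3 cols 4-5 z=4 -> covers; best now C (z=4)
  D: rows 5-6 cols 0-1 -> outside (row miss)
  E: rows 3-6 cols 4-5 -> outside (row miss)
Winner: C at z=4

Answer: C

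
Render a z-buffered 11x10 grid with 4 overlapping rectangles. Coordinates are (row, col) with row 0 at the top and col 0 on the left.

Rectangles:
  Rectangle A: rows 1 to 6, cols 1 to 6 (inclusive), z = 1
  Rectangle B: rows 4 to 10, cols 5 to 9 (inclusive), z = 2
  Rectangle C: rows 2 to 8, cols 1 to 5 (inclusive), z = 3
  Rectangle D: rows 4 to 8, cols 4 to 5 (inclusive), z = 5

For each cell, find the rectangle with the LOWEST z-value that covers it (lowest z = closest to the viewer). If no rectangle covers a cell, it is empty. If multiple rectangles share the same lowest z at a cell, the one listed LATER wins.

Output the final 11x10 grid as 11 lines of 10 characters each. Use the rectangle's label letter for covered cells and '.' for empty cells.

..........
.AAAAAA...
.AAAAAA...
.AAAAAA...
.AAAAAABBB
.AAAAAABBB
.AAAAAABBB
.CCCCBBBBB
.CCCCBBBBB
.....BBBBB
.....BBBBB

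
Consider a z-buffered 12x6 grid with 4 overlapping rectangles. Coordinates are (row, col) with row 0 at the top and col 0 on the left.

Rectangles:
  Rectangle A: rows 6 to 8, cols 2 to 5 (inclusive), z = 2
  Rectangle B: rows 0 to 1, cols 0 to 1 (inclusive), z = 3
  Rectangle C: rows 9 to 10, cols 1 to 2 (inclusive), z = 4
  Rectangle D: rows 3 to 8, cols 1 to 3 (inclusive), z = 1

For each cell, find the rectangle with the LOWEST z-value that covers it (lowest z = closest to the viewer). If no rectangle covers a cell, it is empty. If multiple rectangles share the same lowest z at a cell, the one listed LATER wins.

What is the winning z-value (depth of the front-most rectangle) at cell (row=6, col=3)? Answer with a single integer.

Answer: 1

Derivation:
Check cell (6,3):
  A: rows 6-8 cols 2-5 z=2 -> covers; best now A (z=2)
  B: rows 0-1 cols 0-1 -> outside (row miss)
  C: rows 9-10 cols 1-2 -> outside (row miss)
  D: rows 3-8 cols 1-3 z=1 -> covers; best now D (z=1)
Winner: D at z=1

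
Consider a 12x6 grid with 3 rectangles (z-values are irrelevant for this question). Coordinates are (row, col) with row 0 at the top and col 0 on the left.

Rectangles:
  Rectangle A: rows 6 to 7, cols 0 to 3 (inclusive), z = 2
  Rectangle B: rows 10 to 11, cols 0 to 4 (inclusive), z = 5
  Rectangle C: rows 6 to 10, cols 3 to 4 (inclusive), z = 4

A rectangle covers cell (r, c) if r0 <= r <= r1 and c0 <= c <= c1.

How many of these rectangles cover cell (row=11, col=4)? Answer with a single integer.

Check cell (11,4):
  A: rows 6-7 cols 0-3 -> outside (row miss)
  B: rows 10-11 cols 0-4 -> covers
  C: rows 6-10 cols 3-4 -> outside (row miss)
Count covering = 1

Answer: 1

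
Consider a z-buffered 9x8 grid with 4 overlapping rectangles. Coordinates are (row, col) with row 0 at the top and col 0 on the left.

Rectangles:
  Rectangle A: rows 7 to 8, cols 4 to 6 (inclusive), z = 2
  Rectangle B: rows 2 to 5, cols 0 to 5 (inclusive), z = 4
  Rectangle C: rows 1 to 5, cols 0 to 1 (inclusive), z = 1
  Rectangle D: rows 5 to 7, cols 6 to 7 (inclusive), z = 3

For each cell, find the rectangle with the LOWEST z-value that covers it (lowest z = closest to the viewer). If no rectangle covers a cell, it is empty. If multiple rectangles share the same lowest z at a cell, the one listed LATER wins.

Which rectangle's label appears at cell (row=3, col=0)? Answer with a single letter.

Check cell (3,0):
  A: rows 7-8 cols 4-6 -> outside (row miss)
  B: rows 2-5 cols 0-5 z=4 -> covers; best now B (z=4)
  C: rows 1-5 cols 0-1 z=1 -> covers; best now C (z=1)
  D: rows 5-7 cols 6-7 -> outside (row miss)
Winner: C at z=1

Answer: C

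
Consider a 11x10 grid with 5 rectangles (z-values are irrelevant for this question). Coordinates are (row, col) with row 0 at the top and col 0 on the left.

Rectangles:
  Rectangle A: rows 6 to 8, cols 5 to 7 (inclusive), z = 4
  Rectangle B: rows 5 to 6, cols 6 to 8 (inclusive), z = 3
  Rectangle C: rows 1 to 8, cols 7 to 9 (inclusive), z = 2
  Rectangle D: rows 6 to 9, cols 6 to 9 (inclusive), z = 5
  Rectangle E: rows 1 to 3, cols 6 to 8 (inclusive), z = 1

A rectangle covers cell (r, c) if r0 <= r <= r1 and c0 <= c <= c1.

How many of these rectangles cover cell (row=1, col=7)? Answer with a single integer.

Check cell (1,7):
  A: rows 6-8 cols 5-7 -> outside (row miss)
  B: rows 5-6 cols 6-8 -> outside (row miss)
  C: rows 1-8 cols 7-9 -> covers
  D: rows 6-9 cols 6-9 -> outside (row miss)
  E: rows 1-3 cols 6-8 -> covers
Count covering = 2

Answer: 2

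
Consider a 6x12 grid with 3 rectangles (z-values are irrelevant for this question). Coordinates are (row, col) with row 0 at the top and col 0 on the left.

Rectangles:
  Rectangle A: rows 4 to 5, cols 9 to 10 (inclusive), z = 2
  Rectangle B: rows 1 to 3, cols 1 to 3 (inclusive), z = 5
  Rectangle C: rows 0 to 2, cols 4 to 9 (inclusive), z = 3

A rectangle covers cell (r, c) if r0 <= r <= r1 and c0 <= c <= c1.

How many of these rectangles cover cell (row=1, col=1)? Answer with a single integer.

Check cell (1,1):
  A: rows 4-5 cols 9-10 -> outside (row miss)
  B: rows 1-3 cols 1-3 -> covers
  C: rows 0-2 cols 4-9 -> outside (col miss)
Count covering = 1

Answer: 1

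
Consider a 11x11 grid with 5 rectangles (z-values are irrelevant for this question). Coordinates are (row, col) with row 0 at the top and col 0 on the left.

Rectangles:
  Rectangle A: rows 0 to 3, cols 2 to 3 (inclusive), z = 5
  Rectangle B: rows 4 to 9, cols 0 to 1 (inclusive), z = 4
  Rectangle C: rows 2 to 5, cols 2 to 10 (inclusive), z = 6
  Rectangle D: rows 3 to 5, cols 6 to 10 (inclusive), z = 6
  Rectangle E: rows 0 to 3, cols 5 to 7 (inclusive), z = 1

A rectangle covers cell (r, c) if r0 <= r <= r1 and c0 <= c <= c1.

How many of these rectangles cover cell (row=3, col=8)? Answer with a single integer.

Answer: 2

Derivation:
Check cell (3,8):
  A: rows 0-3 cols 2-3 -> outside (col miss)
  B: rows 4-9 cols 0-1 -> outside (row miss)
  C: rows 2-5 cols 2-10 -> covers
  D: rows 3-5 cols 6-10 -> covers
  E: rows 0-3 cols 5-7 -> outside (col miss)
Count covering = 2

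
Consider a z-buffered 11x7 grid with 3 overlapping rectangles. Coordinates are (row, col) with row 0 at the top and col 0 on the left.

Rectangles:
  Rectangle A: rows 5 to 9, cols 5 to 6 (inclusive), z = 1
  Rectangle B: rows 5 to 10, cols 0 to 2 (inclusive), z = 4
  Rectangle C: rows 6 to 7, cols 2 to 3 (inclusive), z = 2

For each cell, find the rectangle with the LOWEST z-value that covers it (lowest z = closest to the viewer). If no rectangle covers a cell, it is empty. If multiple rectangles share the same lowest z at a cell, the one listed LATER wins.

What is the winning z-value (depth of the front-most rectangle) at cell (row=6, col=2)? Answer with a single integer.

Check cell (6,2):
  A: rows 5-9 cols 5-6 -> outside (col miss)
  B: rows 5-10 cols 0-2 z=4 -> covers; best now B (z=4)
  C: rows 6-7 cols 2-3 z=2 -> covers; best now C (z=2)
Winner: C at z=2

Answer: 2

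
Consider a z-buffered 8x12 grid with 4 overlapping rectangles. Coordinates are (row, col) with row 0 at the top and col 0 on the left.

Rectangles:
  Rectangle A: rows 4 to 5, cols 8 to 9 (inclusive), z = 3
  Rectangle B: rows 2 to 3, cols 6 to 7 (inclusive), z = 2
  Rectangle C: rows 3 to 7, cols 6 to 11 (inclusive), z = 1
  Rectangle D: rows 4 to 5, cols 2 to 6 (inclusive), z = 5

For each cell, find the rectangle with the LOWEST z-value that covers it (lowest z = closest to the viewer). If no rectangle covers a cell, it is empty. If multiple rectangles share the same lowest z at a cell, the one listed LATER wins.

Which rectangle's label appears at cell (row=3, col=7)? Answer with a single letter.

Check cell (3,7):
  A: rows 4-5 cols 8-9 -> outside (row miss)
  B: rows 2-3 cols 6-7 z=2 -> covers; best now B (z=2)
  C: rows 3-7 cols 6-11 z=1 -> covers; best now C (z=1)
  D: rows 4-5 cols 2-6 -> outside (row miss)
Winner: C at z=1

Answer: C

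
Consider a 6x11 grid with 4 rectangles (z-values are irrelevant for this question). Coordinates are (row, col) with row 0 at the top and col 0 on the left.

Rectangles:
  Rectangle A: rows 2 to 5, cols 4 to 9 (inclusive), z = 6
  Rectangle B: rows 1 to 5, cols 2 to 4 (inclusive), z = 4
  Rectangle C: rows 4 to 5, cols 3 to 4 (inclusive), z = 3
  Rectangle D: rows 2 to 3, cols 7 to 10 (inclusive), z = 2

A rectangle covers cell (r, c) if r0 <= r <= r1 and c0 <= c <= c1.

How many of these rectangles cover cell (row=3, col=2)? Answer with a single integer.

Answer: 1

Derivation:
Check cell (3,2):
  A: rows 2-5 cols 4-9 -> outside (col miss)
  B: rows 1-5 cols 2-4 -> covers
  C: rows 4-5 cols 3-4 -> outside (row miss)
  D: rows 2-3 cols 7-10 -> outside (col miss)
Count covering = 1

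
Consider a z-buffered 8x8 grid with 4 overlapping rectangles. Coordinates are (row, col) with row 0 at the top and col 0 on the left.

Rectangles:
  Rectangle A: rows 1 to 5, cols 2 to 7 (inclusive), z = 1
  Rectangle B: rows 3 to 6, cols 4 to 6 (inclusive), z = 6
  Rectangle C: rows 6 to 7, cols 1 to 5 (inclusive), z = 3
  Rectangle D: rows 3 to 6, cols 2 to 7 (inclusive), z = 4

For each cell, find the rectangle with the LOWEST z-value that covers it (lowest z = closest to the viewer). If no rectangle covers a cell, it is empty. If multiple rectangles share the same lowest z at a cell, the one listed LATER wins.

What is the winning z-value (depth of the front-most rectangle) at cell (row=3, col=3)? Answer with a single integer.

Check cell (3,3):
  A: rows 1-5 cols 2-7 z=1 -> covers; best now A (z=1)
  B: rows 3-6 cols 4-6 -> outside (col miss)
  C: rows 6-7 cols 1-5 -> outside (row miss)
  D: rows 3-6 cols 2-7 z=4 -> covers; best now A (z=1)
Winner: A at z=1

Answer: 1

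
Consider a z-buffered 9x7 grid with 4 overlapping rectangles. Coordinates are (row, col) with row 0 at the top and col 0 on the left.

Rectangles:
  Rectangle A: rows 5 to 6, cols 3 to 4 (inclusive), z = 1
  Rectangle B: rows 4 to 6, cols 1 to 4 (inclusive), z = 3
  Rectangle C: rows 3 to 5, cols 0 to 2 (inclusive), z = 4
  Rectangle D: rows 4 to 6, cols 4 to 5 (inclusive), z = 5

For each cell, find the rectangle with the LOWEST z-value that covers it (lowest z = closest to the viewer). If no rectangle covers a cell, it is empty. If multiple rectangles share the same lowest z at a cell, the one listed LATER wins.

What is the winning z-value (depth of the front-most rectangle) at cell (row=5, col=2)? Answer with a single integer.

Answer: 3

Derivation:
Check cell (5,2):
  A: rows 5-6 cols 3-4 -> outside (col miss)
  B: rows 4-6 cols 1-4 z=3 -> covers; best now B (z=3)
  C: rows 3-5 cols 0-2 z=4 -> covers; best now B (z=3)
  D: rows 4-6 cols 4-5 -> outside (col miss)
Winner: B at z=3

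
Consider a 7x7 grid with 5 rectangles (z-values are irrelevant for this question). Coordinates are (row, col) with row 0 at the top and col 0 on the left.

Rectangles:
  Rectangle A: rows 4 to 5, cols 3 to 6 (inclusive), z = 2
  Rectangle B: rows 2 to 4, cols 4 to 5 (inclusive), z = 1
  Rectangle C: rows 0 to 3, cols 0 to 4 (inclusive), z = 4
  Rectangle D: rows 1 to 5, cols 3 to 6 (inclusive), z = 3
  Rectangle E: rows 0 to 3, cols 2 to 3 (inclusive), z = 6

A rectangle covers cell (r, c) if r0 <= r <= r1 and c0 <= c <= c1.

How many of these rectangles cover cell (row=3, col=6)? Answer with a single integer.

Check cell (3,6):
  A: rows 4-5 cols 3-6 -> outside (row miss)
  B: rows 2-4 cols 4-5 -> outside (col miss)
  C: rows 0-3 cols 0-4 -> outside (col miss)
  D: rows 1-5 cols 3-6 -> covers
  E: rows 0-3 cols 2-3 -> outside (col miss)
Count covering = 1

Answer: 1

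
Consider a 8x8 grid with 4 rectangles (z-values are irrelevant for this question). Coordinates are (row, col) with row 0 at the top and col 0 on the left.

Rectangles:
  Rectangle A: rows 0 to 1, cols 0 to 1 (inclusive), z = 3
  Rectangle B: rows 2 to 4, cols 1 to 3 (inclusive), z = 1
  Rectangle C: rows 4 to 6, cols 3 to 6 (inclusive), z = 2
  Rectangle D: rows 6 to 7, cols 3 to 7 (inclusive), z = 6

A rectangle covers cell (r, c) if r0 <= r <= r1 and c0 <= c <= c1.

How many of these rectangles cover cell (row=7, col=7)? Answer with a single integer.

Answer: 1

Derivation:
Check cell (7,7):
  A: rows 0-1 cols 0-1 -> outside (row miss)
  B: rows 2-4 cols 1-3 -> outside (row miss)
  C: rows 4-6 cols 3-6 -> outside (row miss)
  D: rows 6-7 cols 3-7 -> covers
Count covering = 1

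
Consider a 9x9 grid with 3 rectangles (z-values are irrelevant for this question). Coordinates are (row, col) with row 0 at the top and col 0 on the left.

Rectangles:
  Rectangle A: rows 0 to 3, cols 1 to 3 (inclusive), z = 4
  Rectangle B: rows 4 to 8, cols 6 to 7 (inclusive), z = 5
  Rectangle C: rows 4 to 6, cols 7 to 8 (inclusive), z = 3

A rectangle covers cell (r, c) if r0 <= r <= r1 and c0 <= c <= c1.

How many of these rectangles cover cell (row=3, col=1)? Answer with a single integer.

Check cell (3,1):
  A: rows 0-3 cols 1-3 -> covers
  B: rows 4-8 cols 6-7 -> outside (row miss)
  C: rows 4-6 cols 7-8 -> outside (row miss)
Count covering = 1

Answer: 1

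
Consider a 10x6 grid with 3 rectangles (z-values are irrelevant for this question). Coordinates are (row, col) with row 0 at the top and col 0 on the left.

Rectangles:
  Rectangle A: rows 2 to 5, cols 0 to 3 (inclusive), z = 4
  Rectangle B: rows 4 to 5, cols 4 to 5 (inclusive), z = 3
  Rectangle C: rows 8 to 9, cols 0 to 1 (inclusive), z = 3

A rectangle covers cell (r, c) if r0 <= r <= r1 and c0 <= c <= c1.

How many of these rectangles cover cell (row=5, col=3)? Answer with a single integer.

Answer: 1

Derivation:
Check cell (5,3):
  A: rows 2-5 cols 0-3 -> covers
  B: rows 4-5 cols 4-5 -> outside (col miss)
  C: rows 8-9 cols 0-1 -> outside (row miss)
Count covering = 1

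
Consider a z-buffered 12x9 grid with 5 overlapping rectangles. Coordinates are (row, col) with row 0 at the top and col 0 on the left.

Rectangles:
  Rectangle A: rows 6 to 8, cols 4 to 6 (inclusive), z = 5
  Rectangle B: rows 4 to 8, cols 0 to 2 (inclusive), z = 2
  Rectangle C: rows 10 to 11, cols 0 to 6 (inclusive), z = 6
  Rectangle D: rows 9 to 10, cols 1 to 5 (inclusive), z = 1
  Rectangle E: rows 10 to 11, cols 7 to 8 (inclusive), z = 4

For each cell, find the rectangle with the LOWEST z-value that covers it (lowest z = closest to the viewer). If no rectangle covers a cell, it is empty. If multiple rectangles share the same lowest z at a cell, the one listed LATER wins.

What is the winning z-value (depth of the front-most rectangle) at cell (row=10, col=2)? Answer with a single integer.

Check cell (10,2):
  A: rows 6-8 cols 4-6 -> outside (row miss)
  B: rows 4-8 cols 0-2 -> outside (row miss)
  C: rows 10-11 cols 0-6 z=6 -> covers; best now C (z=6)
  D: rows 9-10 cols 1-5 z=1 -> covers; best now D (z=1)
  E: rows 10-11 cols 7-8 -> outside (col miss)
Winner: D at z=1

Answer: 1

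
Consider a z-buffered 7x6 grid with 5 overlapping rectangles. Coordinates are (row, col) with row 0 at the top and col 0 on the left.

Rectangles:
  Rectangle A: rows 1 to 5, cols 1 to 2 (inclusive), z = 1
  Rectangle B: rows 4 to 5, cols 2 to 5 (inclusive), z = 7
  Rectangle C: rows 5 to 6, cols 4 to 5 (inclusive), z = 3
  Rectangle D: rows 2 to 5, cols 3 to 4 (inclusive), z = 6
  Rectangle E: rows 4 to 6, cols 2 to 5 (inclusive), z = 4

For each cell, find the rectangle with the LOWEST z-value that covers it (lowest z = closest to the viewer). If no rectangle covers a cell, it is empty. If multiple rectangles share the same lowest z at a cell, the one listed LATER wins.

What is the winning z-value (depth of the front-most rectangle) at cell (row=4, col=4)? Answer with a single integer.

Check cell (4,4):
  A: rows 1-5 cols 1-2 -> outside (col miss)
  B: rows 4-5 cols 2-5 z=7 -> covers; best now B (z=7)
  C: rows 5-6 cols 4-5 -> outside (row miss)
  D: rows 2-5 cols 3-4 z=6 -> covers; best now D (z=6)
  E: rows 4-6 cols 2-5 z=4 -> covers; best now E (z=4)
Winner: E at z=4

Answer: 4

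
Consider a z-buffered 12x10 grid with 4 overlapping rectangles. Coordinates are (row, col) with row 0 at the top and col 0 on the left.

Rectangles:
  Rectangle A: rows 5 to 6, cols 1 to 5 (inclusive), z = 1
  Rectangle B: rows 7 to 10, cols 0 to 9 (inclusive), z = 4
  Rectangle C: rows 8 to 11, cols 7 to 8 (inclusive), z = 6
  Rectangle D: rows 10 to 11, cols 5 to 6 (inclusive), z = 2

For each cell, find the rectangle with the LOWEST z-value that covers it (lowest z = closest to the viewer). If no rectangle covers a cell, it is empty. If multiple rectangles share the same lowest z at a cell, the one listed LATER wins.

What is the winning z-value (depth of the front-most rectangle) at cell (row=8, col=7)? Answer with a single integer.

Check cell (8,7):
  A: rows 5-6 cols 1-5 -> outside (row miss)
  B: rows 7-10 cols 0-9 z=4 -> covers; best now B (z=4)
  C: rows 8-11 cols 7-8 z=6 -> covers; best now B (z=4)
  D: rows 10-11 cols 5-6 -> outside (row miss)
Winner: B at z=4

Answer: 4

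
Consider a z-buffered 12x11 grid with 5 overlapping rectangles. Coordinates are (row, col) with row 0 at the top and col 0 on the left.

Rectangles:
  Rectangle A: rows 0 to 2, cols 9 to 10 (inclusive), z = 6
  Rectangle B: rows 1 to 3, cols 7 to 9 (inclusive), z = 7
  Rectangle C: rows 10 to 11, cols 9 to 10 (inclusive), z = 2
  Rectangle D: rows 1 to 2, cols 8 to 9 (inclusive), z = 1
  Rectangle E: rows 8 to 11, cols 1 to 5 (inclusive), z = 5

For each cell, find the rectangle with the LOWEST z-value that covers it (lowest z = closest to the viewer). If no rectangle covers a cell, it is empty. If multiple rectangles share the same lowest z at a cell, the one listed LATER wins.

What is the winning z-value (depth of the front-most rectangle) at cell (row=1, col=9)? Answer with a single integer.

Answer: 1

Derivation:
Check cell (1,9):
  A: rows 0-2 cols 9-10 z=6 -> covers; best now A (z=6)
  B: rows 1-3 cols 7-9 z=7 -> covers; best now A (z=6)
  C: rows 10-11 cols 9-10 -> outside (row miss)
  D: rows 1-2 cols 8-9 z=1 -> covers; best now D (z=1)
  E: rows 8-11 cols 1-5 -> outside (row miss)
Winner: D at z=1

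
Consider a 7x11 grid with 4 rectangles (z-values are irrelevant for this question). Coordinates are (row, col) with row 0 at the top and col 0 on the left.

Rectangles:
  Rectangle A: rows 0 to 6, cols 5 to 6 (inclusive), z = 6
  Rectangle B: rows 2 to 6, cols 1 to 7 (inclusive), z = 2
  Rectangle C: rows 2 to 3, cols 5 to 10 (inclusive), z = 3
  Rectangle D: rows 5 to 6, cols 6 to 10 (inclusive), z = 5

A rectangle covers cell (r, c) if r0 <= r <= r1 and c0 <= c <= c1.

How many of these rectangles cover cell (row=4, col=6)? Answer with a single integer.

Answer: 2

Derivation:
Check cell (4,6):
  A: rows 0-6 cols 5-6 -> covers
  B: rows 2-6 cols 1-7 -> covers
  C: rows 2-3 cols 5-10 -> outside (row miss)
  D: rows 5-6 cols 6-10 -> outside (row miss)
Count covering = 2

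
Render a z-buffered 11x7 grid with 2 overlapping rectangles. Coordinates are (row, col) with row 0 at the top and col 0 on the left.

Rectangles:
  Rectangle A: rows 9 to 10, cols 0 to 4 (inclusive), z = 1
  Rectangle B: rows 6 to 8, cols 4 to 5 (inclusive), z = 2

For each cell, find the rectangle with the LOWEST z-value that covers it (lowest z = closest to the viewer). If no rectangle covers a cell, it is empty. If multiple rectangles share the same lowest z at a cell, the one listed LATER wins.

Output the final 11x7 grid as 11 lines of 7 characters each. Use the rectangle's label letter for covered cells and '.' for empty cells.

.......
.......
.......
.......
.......
.......
....BB.
....BB.
....BB.
AAAAA..
AAAAA..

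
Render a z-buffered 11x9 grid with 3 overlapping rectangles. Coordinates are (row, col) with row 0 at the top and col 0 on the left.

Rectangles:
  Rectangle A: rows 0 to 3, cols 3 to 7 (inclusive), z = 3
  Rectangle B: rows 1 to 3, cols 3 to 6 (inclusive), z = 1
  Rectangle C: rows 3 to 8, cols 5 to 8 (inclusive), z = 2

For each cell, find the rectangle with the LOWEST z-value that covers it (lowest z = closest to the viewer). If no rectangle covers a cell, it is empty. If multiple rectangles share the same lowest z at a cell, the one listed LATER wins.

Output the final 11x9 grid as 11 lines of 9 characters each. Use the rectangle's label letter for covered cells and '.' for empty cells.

...AAAAA.
...BBBBA.
...BBBBA.
...BBBBCC
.....CCCC
.....CCCC
.....CCCC
.....CCCC
.....CCCC
.........
.........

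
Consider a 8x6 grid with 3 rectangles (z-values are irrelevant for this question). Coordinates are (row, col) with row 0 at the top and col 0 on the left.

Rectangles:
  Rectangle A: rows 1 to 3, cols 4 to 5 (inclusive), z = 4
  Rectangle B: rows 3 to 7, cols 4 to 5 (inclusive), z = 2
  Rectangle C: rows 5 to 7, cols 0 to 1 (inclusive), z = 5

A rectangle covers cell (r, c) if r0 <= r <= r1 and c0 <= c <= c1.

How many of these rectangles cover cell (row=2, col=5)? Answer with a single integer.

Answer: 1

Derivation:
Check cell (2,5):
  A: rows 1-3 cols 4-5 -> covers
  B: rows 3-7 cols 4-5 -> outside (row miss)
  C: rows 5-7 cols 0-1 -> outside (row miss)
Count covering = 1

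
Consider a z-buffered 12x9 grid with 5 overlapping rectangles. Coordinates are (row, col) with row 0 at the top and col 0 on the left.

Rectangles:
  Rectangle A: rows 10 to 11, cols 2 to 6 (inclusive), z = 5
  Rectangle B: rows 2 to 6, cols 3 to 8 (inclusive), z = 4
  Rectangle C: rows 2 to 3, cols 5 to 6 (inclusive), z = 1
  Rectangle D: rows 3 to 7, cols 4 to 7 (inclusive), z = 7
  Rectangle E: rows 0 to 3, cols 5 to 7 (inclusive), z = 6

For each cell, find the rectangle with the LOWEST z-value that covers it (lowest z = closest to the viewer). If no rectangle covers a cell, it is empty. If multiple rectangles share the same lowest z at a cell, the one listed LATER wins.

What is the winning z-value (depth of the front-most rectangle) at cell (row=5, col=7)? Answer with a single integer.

Check cell (5,7):
  A: rows 10-11 cols 2-6 -> outside (row miss)
  B: rows 2-6 cols 3-8 z=4 -> covers; best now B (z=4)
  C: rows 2-3 cols 5-6 -> outside (row miss)
  D: rows 3-7 cols 4-7 z=7 -> covers; best now B (z=4)
  E: rows 0-3 cols 5-7 -> outside (row miss)
Winner: B at z=4

Answer: 4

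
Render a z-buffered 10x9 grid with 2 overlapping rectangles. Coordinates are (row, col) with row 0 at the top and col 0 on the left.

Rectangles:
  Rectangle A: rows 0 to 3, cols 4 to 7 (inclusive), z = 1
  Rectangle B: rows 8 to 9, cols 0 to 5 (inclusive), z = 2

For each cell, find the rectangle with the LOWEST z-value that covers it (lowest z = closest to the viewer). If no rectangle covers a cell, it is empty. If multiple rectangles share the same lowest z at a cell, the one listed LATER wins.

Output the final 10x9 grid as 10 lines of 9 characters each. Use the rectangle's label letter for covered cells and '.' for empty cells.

....AAAA.
....AAAA.
....AAAA.
....AAAA.
.........
.........
.........
.........
BBBBBB...
BBBBBB...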